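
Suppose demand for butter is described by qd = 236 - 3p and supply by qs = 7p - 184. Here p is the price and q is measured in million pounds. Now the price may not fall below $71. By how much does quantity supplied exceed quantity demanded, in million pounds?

Setting quantity demanded equal to quantity supplied, 236 - 3p = 7p - 184, gives p* = 42 and q* = 110.
Since 71 > 42, the floor is binding.
At p = 71: qd = 236 - 3·71 = 23 and qs = 7·71 - 184 = 313.
Surplus = qs - qd = 313 - 23 = 290.

290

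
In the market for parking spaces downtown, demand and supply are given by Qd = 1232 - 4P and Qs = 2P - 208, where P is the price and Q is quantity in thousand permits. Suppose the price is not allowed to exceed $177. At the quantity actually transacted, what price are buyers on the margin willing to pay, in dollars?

271.5

Without the control the market clears where 1232 - 4P = 2P - 208, i.e. P* = 240 and Q* = 272.
The ceiling of 177 is below the equilibrium price 240, so it binds.
At P = 177: Qd = 1232 - 4·177 = 524 and Qs = 2·177 - 208 = 146.
Only 146 units reach the market. On the demand curve, the marginal buyer's willingness to pay at Q = 146 is (1232 - 146)/4 = 271.5.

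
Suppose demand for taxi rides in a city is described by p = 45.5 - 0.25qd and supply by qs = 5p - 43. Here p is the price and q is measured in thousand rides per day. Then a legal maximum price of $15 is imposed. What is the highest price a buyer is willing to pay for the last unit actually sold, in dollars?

37.5

Rearranging demand gives qd = 182 - 4p. In a free market, 182 - 4p = 5p - 43 gives the equilibrium p* = 25, q* = 82.
Because the ceiling (15) lies below the market-clearing price, it is binding.
At p = 15: qd = 182 - 4·15 = 122 and qs = 5·15 - 43 = 32.
Only 32 units reach the market. On the demand curve, the marginal buyer's willingness to pay at q = 32 is (182 - 32)/4 = 37.5.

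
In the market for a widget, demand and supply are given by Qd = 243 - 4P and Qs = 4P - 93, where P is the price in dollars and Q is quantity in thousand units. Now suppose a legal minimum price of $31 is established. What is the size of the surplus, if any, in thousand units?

0

In a free market, 243 - 4P = 4P - 93 gives the equilibrium P* = 42, Q* = 75.
The floor of 31 is below the equilibrium price 42, so it is not binding; the market clears at P* = 42, Q* = 75.
Since the control does not bind, there is no surplus.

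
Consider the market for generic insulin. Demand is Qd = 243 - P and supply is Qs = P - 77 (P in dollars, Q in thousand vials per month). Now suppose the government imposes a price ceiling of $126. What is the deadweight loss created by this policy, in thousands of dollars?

In a free market, 243 - P = P - 77 gives the equilibrium P* = 160, Q* = 83.
Since 126 < 160, the ceiling is binding.
At P = 126: Qd = 243 - 126 = 117 and Qs = 126 - 77 = 49.
Quantity traded falls to 49. At Q = 49 the demand price is 243 - 49 = 194 and the supply price is 77 + 49 = 126.
Deadweight loss = ½ · (194 - 126) · (83 - 49) = ½ · 68 · 34 = 1156.

1156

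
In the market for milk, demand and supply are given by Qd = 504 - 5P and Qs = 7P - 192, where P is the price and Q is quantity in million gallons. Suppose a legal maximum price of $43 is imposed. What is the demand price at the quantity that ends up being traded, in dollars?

Without the control the market clears where 504 - 5P = 7P - 192, i.e. P* = 58 and Q* = 214.
The ceiling of 43 is below the equilibrium price 58, so it binds.
At P = 43: Qd = 504 - 5·43 = 289 and Qs = 7·43 - 192 = 109.
Only 109 units reach the market. On the demand curve, the marginal buyer's willingness to pay at Q = 109 is (504 - 109)/5 = 79.

79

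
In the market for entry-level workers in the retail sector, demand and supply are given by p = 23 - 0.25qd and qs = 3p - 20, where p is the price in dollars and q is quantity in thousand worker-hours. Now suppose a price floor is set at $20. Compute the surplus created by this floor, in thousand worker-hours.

28

Rearranging demand gives qd = 92 - 4p. In a free market, 92 - 4p = 3p - 20 gives the equilibrium p* = 16, q* = 28.
The floor of 20 is above the equilibrium price 16, so it binds.
At p = 20: qd = 92 - 4·20 = 12 and qs = 3·20 - 20 = 40.
Surplus = qs - qd = 40 - 12 = 28.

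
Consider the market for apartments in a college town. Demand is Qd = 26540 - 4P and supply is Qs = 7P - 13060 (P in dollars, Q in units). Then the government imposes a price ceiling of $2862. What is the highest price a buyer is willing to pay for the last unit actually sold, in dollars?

4891.5

Setting quantity demanded equal to quantity supplied, 26540 - 4P = 7P - 13060, gives P* = 3600 and Q* = 12140.
The ceiling of 2862 is below the equilibrium price 3600, so it binds.
At P = 2862: Qd = 26540 - 4·2862 = 15092 and Qs = 7·2862 - 13060 = 6974.
Only 6974 units reach the market. On the demand curve, the marginal buyer's willingness to pay at Q = 6974 is (26540 - 6974)/4 = 4891.5.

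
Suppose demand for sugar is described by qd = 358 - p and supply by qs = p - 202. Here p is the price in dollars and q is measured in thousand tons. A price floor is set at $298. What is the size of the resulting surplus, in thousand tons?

Without the control the market clears where 358 - p = p - 202, i.e. p* = 280 and q* = 78.
The floor of 298 is above the equilibrium price 280, so it binds.
At p = 298: qd = 358 - 298 = 60 and qs = 298 - 202 = 96.
Surplus = qs - qd = 96 - 60 = 36.

36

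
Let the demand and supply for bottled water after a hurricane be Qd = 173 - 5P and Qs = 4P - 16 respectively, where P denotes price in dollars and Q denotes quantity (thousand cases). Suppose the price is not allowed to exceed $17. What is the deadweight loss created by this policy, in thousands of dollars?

In a free market, 173 - 5P = 4P - 16 gives the equilibrium P* = 21, Q* = 68.
Since 17 < 21, the ceiling is binding.
At P = 17: Qd = 173 - 5·17 = 88 and Qs = 4·17 - 16 = 52.
Quantity traded falls to 52. At Q = 52 the demand price is (173 - 52)/5 = 24.2 and the supply price is (16 + 52)/4 = 17.
Deadweight loss = ½ · (24.2 - 17) · (68 - 52) = ½ · 7.2 · 16 = 57.6.

57.6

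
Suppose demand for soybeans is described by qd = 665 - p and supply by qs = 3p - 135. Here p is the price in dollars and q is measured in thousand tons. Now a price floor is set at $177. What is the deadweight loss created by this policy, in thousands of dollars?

Equilibrium: 665 - p = 3p - 135, so 800 = 4p and p* = 200, q* = 465.
The floor of 177 is below the equilibrium price 200, so it is not binding; the market clears at p* = 200, q* = 465.
Since the control does not bind, no trades are prevented and deadweight loss is zero.

0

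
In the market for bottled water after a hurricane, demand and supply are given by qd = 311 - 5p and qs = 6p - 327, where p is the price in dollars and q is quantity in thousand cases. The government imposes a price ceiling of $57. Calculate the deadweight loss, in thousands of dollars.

6.6

Equilibrium: 311 - 5p = 6p - 327, so 638 = 11p and p* = 58, q* = 21.
Because the ceiling (57) lies below the market-clearing price, it is binding.
At p = 57: qd = 311 - 5·57 = 26 and qs = 6·57 - 327 = 15.
Quantity traded falls to 15. At q = 15 the demand price is (311 - 15)/5 = 59.2 and the supply price is (327 + 15)/6 = 57.
Deadweight loss = ½ · (59.2 - 57) · (21 - 15) = ½ · 2.2 · 6 = 6.6.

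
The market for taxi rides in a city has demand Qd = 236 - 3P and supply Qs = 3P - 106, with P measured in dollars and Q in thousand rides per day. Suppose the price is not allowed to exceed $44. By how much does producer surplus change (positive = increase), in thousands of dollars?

-591.5

Without the control the market clears where 236 - 3P = 3P - 106, i.e. P* = 57 and Q* = 65.
Because the ceiling (44) lies below the market-clearing price, it is binding.
At P = 44: Qd = 236 - 3·44 = 104 and Qs = 3·44 - 106 = 26.
Producer surplus without the control is ½ · (57 - 106/3) · 65 = 4225/6.
With the ceiling, producers sell 26 units at 44, so PS = ½ · (44 - 106/3) · 26 = 338/3.
Change in producer surplus = 338/3 - 4225/6 = -591.5.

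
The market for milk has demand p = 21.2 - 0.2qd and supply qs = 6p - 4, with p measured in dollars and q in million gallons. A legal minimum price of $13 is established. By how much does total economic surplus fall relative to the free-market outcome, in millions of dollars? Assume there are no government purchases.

41.25

Rearranging demand gives qd = 106 - 5p. Without the control the market clears where 106 - 5p = 6p - 4, i.e. p* = 10 and q* = 56.
The floor of 13 is above the equilibrium price 10, so it binds.
At p = 13: qd = 106 - 5·13 = 41 and qs = 6·13 - 4 = 74.
Quantity traded falls to 41. At q = 41 the demand price is (106 - 41)/5 = 13 and the supply price is (4 + 41)/6 = 7.5.
Deadweight loss = ½ · (13 - 7.5) · (56 - 41) = ½ · 5.5 · 15 = 41.25.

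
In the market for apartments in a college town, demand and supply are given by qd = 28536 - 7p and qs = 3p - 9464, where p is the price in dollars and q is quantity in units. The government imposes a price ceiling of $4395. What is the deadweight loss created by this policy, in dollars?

Setting quantity demanded equal to quantity supplied, 28536 - 7p = 3p - 9464, gives p* = 3800 and q* = 1936.
The ceiling of 4395 is above the equilibrium price 3800, so it is not binding; the market clears at p* = 3800, q* = 1936.
Since the control does not bind, no trades are prevented and deadweight loss is zero.

0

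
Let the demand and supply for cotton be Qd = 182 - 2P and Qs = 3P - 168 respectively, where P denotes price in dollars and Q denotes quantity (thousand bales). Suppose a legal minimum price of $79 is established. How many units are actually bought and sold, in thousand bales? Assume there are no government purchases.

Equilibrium: 182 - 2P = 3P - 168, so 350 = 5P and P* = 70, Q* = 42.
Since 79 > 70, the floor is binding.
At P = 79: Qd = 182 - 2·79 = 24 and Qs = 3·79 - 168 = 69.
The quantity actually transacted is the short side, demand: 24.

24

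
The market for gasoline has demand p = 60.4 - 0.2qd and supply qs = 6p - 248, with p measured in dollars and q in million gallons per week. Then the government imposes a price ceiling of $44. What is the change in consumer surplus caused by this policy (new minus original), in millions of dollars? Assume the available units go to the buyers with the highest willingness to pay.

-33.6

Rearranging demand gives qd = 302 - 5p. Setting quantity demanded equal to quantity supplied, 302 - 5p = 6p - 248, gives p* = 50 and q* = 52.
The ceiling of 44 is below the equilibrium price 50, so it binds.
At p = 44: qd = 302 - 5·44 = 82 and qs = 6·44 - 248 = 16.
Consumer surplus without the control is ½ · (60.4 - 50) · 52 = 270.4.
With the ceiling, 16 units are sold at 44 (assume they go to the highest-value buyers). The demand price at q = 16 is 57.2, so CS = ½ · [(60.4 - 44) + (57.2 - 44)] · 16 = 236.8.
Change in consumer surplus = 236.8 - 270.4 = -33.6.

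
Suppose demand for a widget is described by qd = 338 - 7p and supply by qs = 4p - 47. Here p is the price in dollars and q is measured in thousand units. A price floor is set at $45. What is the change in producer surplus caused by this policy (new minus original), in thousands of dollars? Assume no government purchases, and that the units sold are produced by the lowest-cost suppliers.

Without the control the market clears where 338 - 7p = 4p - 47, i.e. p* = 35 and q* = 93.
Since 45 > 35, the floor is binding.
At p = 45: qd = 338 - 7·45 = 23 and qs = 4·45 - 47 = 133.
Producer surplus without the control is ½ · (35 - 11.75) · 93 = 1081.125.
With the floor, 23 units are sold at 45. The supply price at q = 23 is 17.5, so PS = ½ · [(45 - 11.75) + (45 - 17.5)] · 23 = 698.625.
Change in producer surplus = 698.625 - 1081.125 = -382.5.

-382.5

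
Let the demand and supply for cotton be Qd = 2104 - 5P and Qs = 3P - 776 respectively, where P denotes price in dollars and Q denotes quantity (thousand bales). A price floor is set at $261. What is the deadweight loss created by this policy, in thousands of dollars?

In a free market, 2104 - 5P = 3P - 776 gives the equilibrium P* = 360, Q* = 304.
Since 261 is below P* = 360, the floor does not bind and the free-market outcome prevails.
Since the control does not bind, no trades are prevented and deadweight loss is zero.

0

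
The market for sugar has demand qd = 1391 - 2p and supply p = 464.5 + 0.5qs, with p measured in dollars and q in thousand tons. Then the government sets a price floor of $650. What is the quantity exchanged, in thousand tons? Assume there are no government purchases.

Rearranging supply gives qs = 2p - 929. Without the control the market clears where 1391 - 2p = 2p - 929, i.e. p* = 580 and q* = 231.
The floor of 650 is above the equilibrium price 580, so it binds.
At p = 650: qd = 1391 - 2·650 = 91 and qs = 2·650 - 929 = 371.
The quantity actually transacted is the short side, demand: 91.

91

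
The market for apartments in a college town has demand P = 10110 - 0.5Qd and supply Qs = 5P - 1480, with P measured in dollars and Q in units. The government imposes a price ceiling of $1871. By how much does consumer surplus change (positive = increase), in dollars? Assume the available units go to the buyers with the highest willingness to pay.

238118.75

Rearranging demand gives Qd = 20220 - 2P. Without the control the market clears where 20220 - 2P = 5P - 1480, i.e. P* = 3100 and Q* = 14020.
Since 1871 < 3100, the ceiling is binding.
At P = 1871: Qd = 20220 - 2·1871 = 16478 and Qs = 5·1871 - 1480 = 7875.
Consumer surplus without the control is ½ · (10110 - 3100) · 14020 = 49140100.
With the ceiling, 7875 units are sold at 1871 (assume they go to the highest-value buyers). The demand price at Q = 7875 is 6172.5, so CS = ½ · [(10110 - 1871) + (6172.5 - 1871)] · 7875 = 49378218.75.
Change in consumer surplus = 49378218.75 - 49140100 = 238118.75.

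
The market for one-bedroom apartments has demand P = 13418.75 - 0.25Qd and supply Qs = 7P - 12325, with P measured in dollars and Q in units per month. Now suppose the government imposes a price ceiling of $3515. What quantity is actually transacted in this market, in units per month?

Rearranging demand gives Qd = 53675 - 4P. In a free market, 53675 - 4P = 7P - 12325 gives the equilibrium P* = 6000, Q* = 29675.
Because the ceiling (3515) lies below the market-clearing price, it is binding.
At P = 3515: Qd = 53675 - 4·3515 = 39615 and Qs = 7·3515 - 12325 = 12280.
The quantity actually transacted is the short side, supply: 12280.

12280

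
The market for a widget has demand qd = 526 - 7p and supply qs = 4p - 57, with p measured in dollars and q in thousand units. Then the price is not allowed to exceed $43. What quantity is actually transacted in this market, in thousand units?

Equilibrium: 526 - 7p = 4p - 57, so 583 = 11p and p* = 53, q* = 155.
The ceiling of 43 is below the equilibrium price 53, so it binds.
At p = 43: qd = 526 - 7·43 = 225 and qs = 4·43 - 57 = 115.
The quantity actually transacted is the short side, supply: 115.

115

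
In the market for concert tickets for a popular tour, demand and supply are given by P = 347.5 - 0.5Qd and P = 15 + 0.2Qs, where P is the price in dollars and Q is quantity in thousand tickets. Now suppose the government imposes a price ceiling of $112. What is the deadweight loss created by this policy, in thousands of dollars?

Rearranging demand gives Qd = 695 - 2P; rearranging supply gives Qs = 5P - 75. Setting quantity demanded equal to quantity supplied, 695 - 2P = 5P - 75, gives P* = 110 and Q* = 475.
Since 112 is above P* = 110, the ceiling does not bind and the free-market outcome prevails.
Since the control does not bind, no trades are prevented and deadweight loss is zero.

0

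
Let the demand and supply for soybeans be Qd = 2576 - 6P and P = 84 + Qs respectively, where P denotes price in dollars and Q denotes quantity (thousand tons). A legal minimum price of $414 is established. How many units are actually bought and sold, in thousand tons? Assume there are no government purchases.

92

Rearranging supply gives Qs = P - 84. Without the control the market clears where 2576 - 6P = P - 84, i.e. P* = 380 and Q* = 296.
Because the floor (414) lies above the market-clearing price, it is binding.
At P = 414: Qd = 2576 - 6·414 = 92 and Qs = 414 - 84 = 330.
The quantity actually transacted is the short side, demand: 92.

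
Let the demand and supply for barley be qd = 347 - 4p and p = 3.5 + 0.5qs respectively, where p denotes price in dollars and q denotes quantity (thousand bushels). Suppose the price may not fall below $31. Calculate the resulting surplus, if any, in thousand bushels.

Rearranging supply gives qs = 2p - 7. Setting quantity demanded equal to quantity supplied, 347 - 4p = 2p - 7, gives p* = 59 and q* = 111.
The floor of 31 is below the equilibrium price 59, so it is not binding; the market clears at p* = 59, q* = 111.
Since the control does not bind, there is no surplus.

0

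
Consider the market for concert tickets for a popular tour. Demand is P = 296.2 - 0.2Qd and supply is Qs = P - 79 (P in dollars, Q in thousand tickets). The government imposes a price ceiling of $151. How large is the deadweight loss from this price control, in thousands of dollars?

7128.6

Rearranging demand gives Qd = 1481 - 5P. Without the control the market clears where 1481 - 5P = P - 79, i.e. P* = 260 and Q* = 181.
The ceiling of 151 is below the equilibrium price 260, so it binds.
At P = 151: Qd = 1481 - 5·151 = 726 and Qs = 151 - 79 = 72.
Quantity traded falls to 72. At Q = 72 the demand price is (1481 - 72)/5 = 281.8 and the supply price is 79 + 72 = 151.
Deadweight loss = ½ · (281.8 - 151) · (181 - 72) = ½ · 130.8 · 109 = 7128.6.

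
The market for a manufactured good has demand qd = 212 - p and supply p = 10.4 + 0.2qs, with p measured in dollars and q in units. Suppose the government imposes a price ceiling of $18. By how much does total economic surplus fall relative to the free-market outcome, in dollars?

10140

Rearranging supply gives qs = 5p - 52. In a free market, 212 - p = 5p - 52 gives the equilibrium p* = 44, q* = 168.
The ceiling of 18 is below the equilibrium price 44, so it binds.
At p = 18: qd = 212 - 18 = 194 and qs = 5·18 - 52 = 38.
Quantity traded falls to 38. At q = 38 the demand price is 212 - 38 = 174 and the supply price is (52 + 38)/5 = 18.
Deadweight loss = ½ · (174 - 18) · (168 - 38) = ½ · 156 · 130 = 10140.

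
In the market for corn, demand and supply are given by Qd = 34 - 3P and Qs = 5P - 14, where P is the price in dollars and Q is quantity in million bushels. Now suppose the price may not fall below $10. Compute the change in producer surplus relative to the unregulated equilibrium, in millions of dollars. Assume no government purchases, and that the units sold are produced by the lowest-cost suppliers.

1.6

In a free market, 34 - 3P = 5P - 14 gives the equilibrium P* = 6, Q* = 16.
Since 10 > 6, the floor is binding.
At P = 10: Qd = 34 - 3·10 = 4 and Qs = 5·10 - 14 = 36.
Producer surplus without the control is ½ · (6 - 2.8) · 16 = 25.6.
With the floor, 4 units are sold at 10. The supply price at Q = 4 is 3.6, so PS = ½ · [(10 - 2.8) + (10 - 3.6)] · 4 = 27.2.
Change in producer surplus = 27.2 - 25.6 = 1.6.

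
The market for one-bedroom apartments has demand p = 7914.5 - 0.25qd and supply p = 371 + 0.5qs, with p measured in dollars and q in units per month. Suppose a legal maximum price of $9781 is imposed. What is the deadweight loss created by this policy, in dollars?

Rearranging demand gives qd = 31658 - 4p; rearranging supply gives qs = 2p - 742. Equilibrium: 31658 - 4p = 2p - 742, so 32400 = 6p and p* = 5400, q* = 10058.
The ceiling of 9781 is above the equilibrium price 5400, so it is not binding; the market clears at p* = 5400, q* = 10058.
Since the control does not bind, no trades are prevented and deadweight loss is zero.

0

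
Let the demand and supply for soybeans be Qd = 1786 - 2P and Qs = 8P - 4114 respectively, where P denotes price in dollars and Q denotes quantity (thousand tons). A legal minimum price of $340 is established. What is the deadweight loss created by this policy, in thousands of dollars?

0

Setting quantity demanded equal to quantity supplied, 1786 - 2P = 8P - 4114, gives P* = 590 and Q* = 606.
Since 340 is below P* = 590, the floor does not bind and the free-market outcome prevails.
Since the control does not bind, no trades are prevented and deadweight loss is zero.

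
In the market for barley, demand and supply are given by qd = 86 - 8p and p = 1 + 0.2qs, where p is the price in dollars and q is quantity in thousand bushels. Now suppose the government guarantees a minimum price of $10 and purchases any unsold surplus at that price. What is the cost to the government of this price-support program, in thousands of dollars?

Rearranging supply gives qs = 5p - 5. In a free market, 86 - 8p = 5p - 5 gives the equilibrium p* = 7, q* = 30.
Since 10 > 7, the floor is binding.
At p = 10: qd = 86 - 8·10 = 6 and qs = 5·10 - 5 = 45.
Surplus = qs - qd = 39.
Government expenditure = surplus × support price = 39 × 10 = 390.

390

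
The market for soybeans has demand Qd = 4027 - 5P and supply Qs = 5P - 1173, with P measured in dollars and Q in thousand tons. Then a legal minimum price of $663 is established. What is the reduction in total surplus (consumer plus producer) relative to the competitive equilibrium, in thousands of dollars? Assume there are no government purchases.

Equilibrium: 4027 - 5P = 5P - 1173, so 5200 = 10P and P* = 520, Q* = 1427.
Since 663 > 520, the floor is binding.
At P = 663: Qd = 4027 - 5·663 = 712 and Qs = 5·663 - 1173 = 2142.
Quantity traded falls to 712. At Q = 712 the demand price is (4027 - 712)/5 = 663 and the supply price is (1173 + 712)/5 = 377.
Deadweight loss = ½ · (663 - 377) · (1427 - 712) = ½ · 286 · 715 = 102245.

102245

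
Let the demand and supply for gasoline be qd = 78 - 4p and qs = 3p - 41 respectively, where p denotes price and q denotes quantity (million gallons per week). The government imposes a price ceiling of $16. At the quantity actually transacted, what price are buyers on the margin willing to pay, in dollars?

Without the control the market clears where 78 - 4p = 3p - 41, i.e. p* = 17 and q* = 10.
Since 16 < 17, the ceiling is binding.
At p = 16: qd = 78 - 4·16 = 14 and qs = 3·16 - 41 = 7.
Only 7 units reach the market. On the demand curve, the marginal buyer's willingness to pay at q = 7 is (78 - 7)/4 = 17.75.

17.75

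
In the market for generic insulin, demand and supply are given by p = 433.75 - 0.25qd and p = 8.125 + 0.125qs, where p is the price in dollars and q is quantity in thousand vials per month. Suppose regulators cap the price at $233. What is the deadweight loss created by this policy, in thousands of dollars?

0

Rearranging demand gives qd = 1735 - 4p; rearranging supply gives qs = 8p - 65. Setting quantity demanded equal to quantity supplied, 1735 - 4p = 8p - 65, gives p* = 150 and q* = 1135.
The ceiling of 233 is above the equilibrium price 150, so it is not binding; the market clears at p* = 150, q* = 1135.
Since the control does not bind, no trades are prevented and deadweight loss is zero.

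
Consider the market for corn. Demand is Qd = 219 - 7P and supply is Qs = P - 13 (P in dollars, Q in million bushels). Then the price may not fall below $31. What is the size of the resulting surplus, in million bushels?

16

Setting quantity demanded equal to quantity supplied, 219 - 7P = P - 13, gives P* = 29 and Q* = 16.
Because the floor (31) lies above the market-clearing price, it is binding.
At P = 31: Qd = 219 - 7·31 = 2 and Qs = 31 - 13 = 18.
Surplus = Qs - Qd = 18 - 2 = 16.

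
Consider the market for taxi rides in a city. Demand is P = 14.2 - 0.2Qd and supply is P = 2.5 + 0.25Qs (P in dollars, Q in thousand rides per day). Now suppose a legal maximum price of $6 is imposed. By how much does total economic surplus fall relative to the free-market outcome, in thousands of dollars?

32.4

Rearranging demand gives Qd = 71 - 5P; rearranging supply gives Qs = 4P - 10. Equilibrium: 71 - 5P = 4P - 10, so 81 = 9P and P* = 9, Q* = 26.
Since 6 < 9, the ceiling is binding.
At P = 6: Qd = 71 - 5·6 = 41 and Qs = 4·6 - 10 = 14.
Quantity traded falls to 14. At Q = 14 the demand price is (71 - 14)/5 = 11.4 and the supply price is (10 + 14)/4 = 6.
Deadweight loss = ½ · (11.4 - 6) · (26 - 14) = ½ · 5.4 · 12 = 32.4.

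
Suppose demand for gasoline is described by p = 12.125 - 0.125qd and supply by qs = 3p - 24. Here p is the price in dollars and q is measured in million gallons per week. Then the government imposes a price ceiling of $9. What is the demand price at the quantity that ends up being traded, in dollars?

Rearranging demand gives qd = 97 - 8p. Equilibrium: 97 - 8p = 3p - 24, so 121 = 11p and p* = 11, q* = 9.
The ceiling of 9 is below the equilibrium price 11, so it binds.
At p = 9: qd = 97 - 8·9 = 25 and qs = 3·9 - 24 = 3.
Only 3 units reach the market. On the demand curve, the marginal buyer's willingness to pay at q = 3 is (97 - 3)/8 = 11.75.

11.75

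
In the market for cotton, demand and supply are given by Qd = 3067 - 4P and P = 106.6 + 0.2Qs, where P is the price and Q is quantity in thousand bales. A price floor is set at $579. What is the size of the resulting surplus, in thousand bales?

1611

Rearranging supply gives Qs = 5P - 533. Setting quantity demanded equal to quantity supplied, 3067 - 4P = 5P - 533, gives P* = 400 and Q* = 1467.
The floor of 579 is above the equilibrium price 400, so it binds.
At P = 579: Qd = 3067 - 4·579 = 751 and Qs = 5·579 - 533 = 2362.
Surplus = Qs - Qd = 2362 - 751 = 1611.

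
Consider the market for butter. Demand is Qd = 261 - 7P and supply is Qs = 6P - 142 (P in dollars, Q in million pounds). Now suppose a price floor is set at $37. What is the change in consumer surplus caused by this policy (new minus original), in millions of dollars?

Without the control the market clears where 261 - 7P = 6P - 142, i.e. P* = 31 and Q* = 44.
Because the floor (37) lies above the market-clearing price, it is binding.
At P = 37: Qd = 261 - 7·37 = 2 and Qs = 6·37 - 142 = 80.
Consumer surplus without the control is ½ · (261/7 - 31) · 44 = 968/7.
With the floor, consumers buy 2 units at 37, so CS = ½ · (261/7 - 37) · 2 = 2/7.
Change in consumer surplus = 2/7 - 968/7 = -138.

-138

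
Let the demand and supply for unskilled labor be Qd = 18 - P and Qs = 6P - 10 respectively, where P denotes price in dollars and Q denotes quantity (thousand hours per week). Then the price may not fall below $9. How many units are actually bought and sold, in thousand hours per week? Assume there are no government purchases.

Without the control the market clears where 18 - P = 6P - 10, i.e. P* = 4 and Q* = 14.
Because the floor (9) lies above the market-clearing price, it is binding.
At P = 9: Qd = 18 - 9 = 9 and Qs = 6·9 - 10 = 44.
The quantity actually transacted is the short side, demand: 9.

9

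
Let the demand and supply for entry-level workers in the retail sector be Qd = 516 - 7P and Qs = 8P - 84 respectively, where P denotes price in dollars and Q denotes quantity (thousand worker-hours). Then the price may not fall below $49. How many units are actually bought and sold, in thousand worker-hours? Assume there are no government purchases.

In a free market, 516 - 7P = 8P - 84 gives the equilibrium P* = 40, Q* = 236.
Since 49 > 40, the floor is binding.
At P = 49: Qd = 516 - 7·49 = 173 and Qs = 8·49 - 84 = 308.
The quantity actually transacted is the short side, demand: 173.

173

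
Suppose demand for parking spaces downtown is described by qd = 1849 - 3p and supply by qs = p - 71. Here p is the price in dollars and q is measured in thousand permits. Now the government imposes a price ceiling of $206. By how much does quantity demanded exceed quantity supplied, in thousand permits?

Equilibrium: 1849 - 3p = p - 71, so 1920 = 4p and p* = 480, q* = 409.
Since 206 < 480, the ceiling is binding.
At p = 206: qd = 1849 - 3·206 = 1231 and qs = 206 - 71 = 135.
Shortage = qd - qs = 1231 - 135 = 1096.

1096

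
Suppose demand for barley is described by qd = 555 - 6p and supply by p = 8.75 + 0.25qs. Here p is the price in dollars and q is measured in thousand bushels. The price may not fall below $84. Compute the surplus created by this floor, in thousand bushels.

250

Rearranging supply gives qs = 4p - 35. In a free market, 555 - 6p = 4p - 35 gives the equilibrium p* = 59, q* = 201.
Because the floor (84) lies above the market-clearing price, it is binding.
At p = 84: qd = 555 - 6·84 = 51 and qs = 4·84 - 35 = 301.
Surplus = qs - qd = 301 - 51 = 250.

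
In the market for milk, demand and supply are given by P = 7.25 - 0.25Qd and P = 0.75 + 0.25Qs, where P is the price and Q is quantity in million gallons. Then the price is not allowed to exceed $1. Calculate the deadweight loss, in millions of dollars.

36

Rearranging demand gives Qd = 29 - 4P; rearranging supply gives Qs = 4P - 3. In a free market, 29 - 4P = 4P - 3 gives the equilibrium P* = 4, Q* = 13.
Because the ceiling (1) lies below the market-clearing price, it is binding.
At P = 1: Qd = 29 - 4·1 = 25 and Qs = 4·1 - 3 = 1.
Quantity traded falls to 1. At Q = 1 the demand price is (29 - 1)/4 = 7 and the supply price is (3 + 1)/4 = 1.
Deadweight loss = ½ · (7 - 1) · (13 - 1) = ½ · 6 · 12 = 36.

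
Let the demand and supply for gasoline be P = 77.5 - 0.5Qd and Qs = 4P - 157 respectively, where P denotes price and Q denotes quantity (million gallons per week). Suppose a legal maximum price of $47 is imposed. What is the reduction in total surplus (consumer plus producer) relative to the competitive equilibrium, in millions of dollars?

Rearranging demand gives Qd = 155 - 2P. Equilibrium: 155 - 2P = 4P - 157, so 312 = 6P and P* = 52, Q* = 51.
Because the ceiling (47) lies below the market-clearing price, it is binding.
At P = 47: Qd = 155 - 2·47 = 61 and Qs = 4·47 - 157 = 31.
Quantity traded falls to 31. At Q = 31 the demand price is (155 - 31)/2 = 62 and the supply price is (157 + 31)/4 = 47.
Deadweight loss = ½ · (62 - 47) · (51 - 31) = ½ · 15 · 20 = 150.

150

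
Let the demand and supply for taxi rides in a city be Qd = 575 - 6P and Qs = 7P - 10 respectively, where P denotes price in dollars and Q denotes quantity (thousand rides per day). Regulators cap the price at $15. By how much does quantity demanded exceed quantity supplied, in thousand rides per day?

In a free market, 575 - 6P = 7P - 10 gives the equilibrium P* = 45, Q* = 305.
Since 15 < 45, the ceiling is binding.
At P = 15: Qd = 575 - 6·15 = 485 and Qs = 7·15 - 10 = 95.
Shortage = Qd - Qs = 485 - 95 = 390.

390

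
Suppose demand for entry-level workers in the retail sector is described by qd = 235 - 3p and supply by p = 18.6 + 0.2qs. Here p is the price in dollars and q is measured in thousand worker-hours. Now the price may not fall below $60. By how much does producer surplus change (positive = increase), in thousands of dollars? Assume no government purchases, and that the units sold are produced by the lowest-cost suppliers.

720.1

Rearranging supply gives qs = 5p - 93. Equilibrium: 235 - 3p = 5p - 93, so 328 = 8p and p* = 41, q* = 112.
Because the floor (60) lies above the market-clearing price, it is binding.
At p = 60: qd = 235 - 3·60 = 55 and qs = 5·60 - 93 = 207.
Producer surplus without the control is ½ · (41 - 18.6) · 112 = 1254.4.
With the floor, 55 units are sold at 60. The supply price at q = 55 is 29.6, so PS = ½ · [(60 - 18.6) + (60 - 29.6)] · 55 = 1974.5.
Change in producer surplus = 1974.5 - 1254.4 = 720.1.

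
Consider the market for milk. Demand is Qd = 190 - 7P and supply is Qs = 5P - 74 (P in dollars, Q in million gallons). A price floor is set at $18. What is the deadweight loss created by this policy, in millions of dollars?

0

Equilibrium: 190 - 7P = 5P - 74, so 264 = 12P and P* = 22, Q* = 36.
Since 18 is below P* = 22, the floor does not bind and the free-market outcome prevails.
Since the control does not bind, no trades are prevented and deadweight loss is zero.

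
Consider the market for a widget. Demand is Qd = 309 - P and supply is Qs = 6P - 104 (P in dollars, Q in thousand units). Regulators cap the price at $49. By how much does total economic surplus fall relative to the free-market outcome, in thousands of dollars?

2100

Setting quantity demanded equal to quantity supplied, 309 - P = 6P - 104, gives P* = 59 and Q* = 250.
Since 49 < 59, the ceiling is binding.
At P = 49: Qd = 309 - 49 = 260 and Qs = 6·49 - 104 = 190.
Quantity traded falls to 190. At Q = 190 the demand price is 309 - 190 = 119 and the supply price is (104 + 190)/6 = 49.
Deadweight loss = ½ · (119 - 49) · (250 - 190) = ½ · 70 · 60 = 2100.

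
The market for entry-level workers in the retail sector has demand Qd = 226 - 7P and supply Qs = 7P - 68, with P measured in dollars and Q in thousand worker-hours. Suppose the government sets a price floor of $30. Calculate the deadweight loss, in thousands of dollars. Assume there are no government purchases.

567

Without the control the market clears where 226 - 7P = 7P - 68, i.e. P* = 21 and Q* = 79.
The floor of 30 is above the equilibrium price 21, so it binds.
At P = 30: Qd = 226 - 7·30 = 16 and Qs = 7·30 - 68 = 142.
Quantity traded falls to 16. At Q = 16 the demand price is (226 - 16)/7 = 30 and the supply price is (68 + 16)/7 = 12.
Deadweight loss = ½ · (30 - 12) · (79 - 16) = ½ · 18 · 63 = 567.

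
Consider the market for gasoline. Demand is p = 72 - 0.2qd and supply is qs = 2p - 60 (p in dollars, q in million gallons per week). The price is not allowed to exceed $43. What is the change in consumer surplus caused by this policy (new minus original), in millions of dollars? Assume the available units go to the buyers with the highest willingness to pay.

326.4

Rearranging demand gives qd = 360 - 5p. Setting quantity demanded equal to quantity supplied, 360 - 5p = 2p - 60, gives p* = 60 and q* = 60.
Since 43 < 60, the ceiling is binding.
At p = 43: qd = 360 - 5·43 = 145 and qs = 2·43 - 60 = 26.
Consumer surplus without the control is ½ · (72 - 60) · 60 = 360.
With the ceiling, 26 units are sold at 43 (assume they go to the highest-value buyers). The demand price at q = 26 is 66.8, so CS = ½ · [(72 - 43) + (66.8 - 43)] · 26 = 686.4.
Change in consumer surplus = 686.4 - 360 = 326.4.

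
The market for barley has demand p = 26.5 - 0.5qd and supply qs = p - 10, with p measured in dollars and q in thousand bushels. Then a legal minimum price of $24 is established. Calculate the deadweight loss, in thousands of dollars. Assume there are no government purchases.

Rearranging demand gives qd = 53 - 2p. Setting quantity demanded equal to quantity supplied, 53 - 2p = p - 10, gives p* = 21 and q* = 11.
Because the floor (24) lies above the market-clearing price, it is binding.
At p = 24: qd = 53 - 2·24 = 5 and qs = 24 - 10 = 14.
Quantity traded falls to 5. At q = 5 the demand price is (53 - 5)/2 = 24 and the supply price is 10 + 5 = 15.
Deadweight loss = ½ · (24 - 15) · (11 - 5) = ½ · 9 · 6 = 27.

27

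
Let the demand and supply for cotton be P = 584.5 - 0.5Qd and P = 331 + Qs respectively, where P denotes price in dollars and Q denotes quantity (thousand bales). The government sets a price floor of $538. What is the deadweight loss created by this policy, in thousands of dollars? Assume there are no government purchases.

4332

Rearranging demand gives Qd = 1169 - 2P; rearranging supply gives Qs = P - 331. Setting quantity demanded equal to quantity supplied, 1169 - 2P = P - 331, gives P* = 500 and Q* = 169.
Since 538 > 500, the floor is binding.
At P = 538: Qd = 1169 - 2·538 = 93 and Qs = 538 - 331 = 207.
Quantity traded falls to 93. At Q = 93 the demand price is (1169 - 93)/2 = 538 and the supply price is 331 + 93 = 424.
Deadweight loss = ½ · (538 - 424) · (169 - 93) = ½ · 114 · 76 = 4332.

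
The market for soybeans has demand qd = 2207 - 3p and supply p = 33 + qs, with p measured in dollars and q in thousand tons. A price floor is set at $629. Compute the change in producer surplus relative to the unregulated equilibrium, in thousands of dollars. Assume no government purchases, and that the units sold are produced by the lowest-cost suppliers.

Rearranging supply gives qs = p - 33. In a free market, 2207 - 3p = p - 33 gives the equilibrium p* = 560, q* = 527.
Because the floor (629) lies above the market-clearing price, it is binding.
At p = 629: qd = 2207 - 3·629 = 320 and qs = 629 - 33 = 596.
Producer surplus without the control is ½ · (560 - 33) · 527 = 138864.5.
With the floor, 320 units are sold at 629. The supply price at q = 320 is 353, so PS = ½ · [(629 - 33) + (629 - 353)] · 320 = 139520.
Change in producer surplus = 139520 - 138864.5 = 655.5.

655.5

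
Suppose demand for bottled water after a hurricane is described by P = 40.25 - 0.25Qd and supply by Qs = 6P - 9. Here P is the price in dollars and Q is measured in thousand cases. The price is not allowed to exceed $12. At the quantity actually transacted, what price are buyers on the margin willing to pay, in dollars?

24.5

Rearranging demand gives Qd = 161 - 4P. In a free market, 161 - 4P = 6P - 9 gives the equilibrium P* = 17, Q* = 93.
Because the ceiling (12) lies below the market-clearing price, it is binding.
At P = 12: Qd = 161 - 4·12 = 113 and Qs = 6·12 - 9 = 63.
Only 63 units reach the market. On the demand curve, the marginal buyer's willingness to pay at Q = 63 is (161 - 63)/4 = 24.5.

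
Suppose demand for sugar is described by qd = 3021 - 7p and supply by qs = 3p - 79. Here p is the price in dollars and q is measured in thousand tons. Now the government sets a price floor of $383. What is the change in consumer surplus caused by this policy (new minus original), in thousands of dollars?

Without the control the market clears where 3021 - 7p = 3p - 79, i.e. p* = 310 and q* = 851.
The floor of 383 is above the equilibrium price 310, so it binds.
At p = 383: qd = 3021 - 7·383 = 340 and qs = 3·383 - 79 = 1070.
Consumer surplus without the control is ½ · (3021/7 - 310) · 851 = 724201/14.
With the floor, consumers buy 340 units at 383, so CS = ½ · (3021/7 - 383) · 340 = 57800/7.
Change in consumer surplus = 57800/7 - 724201/14 = -43471.5.

-43471.5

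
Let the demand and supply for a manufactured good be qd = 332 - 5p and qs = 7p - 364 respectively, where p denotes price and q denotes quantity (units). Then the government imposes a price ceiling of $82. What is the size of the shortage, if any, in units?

0

In a free market, 332 - 5p = 7p - 364 gives the equilibrium p* = 58, q* = 42.
The ceiling of 82 is above the equilibrium price 58, so it is not binding; the market clears at p* = 58, q* = 42.
Since the control does not bind, there is no shortage.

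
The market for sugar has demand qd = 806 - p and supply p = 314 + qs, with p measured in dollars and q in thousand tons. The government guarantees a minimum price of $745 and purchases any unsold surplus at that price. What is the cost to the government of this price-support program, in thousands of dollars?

275650

Rearranging supply gives qs = p - 314. Without the control the market clears where 806 - p = p - 314, i.e. p* = 560 and q* = 246.
The floor of 745 is above the equilibrium price 560, so it binds.
At p = 745: qd = 806 - 745 = 61 and qs = 745 - 314 = 431.
Surplus = qs - qd = 370.
Government expenditure = surplus × support price = 370 × 745 = 275650.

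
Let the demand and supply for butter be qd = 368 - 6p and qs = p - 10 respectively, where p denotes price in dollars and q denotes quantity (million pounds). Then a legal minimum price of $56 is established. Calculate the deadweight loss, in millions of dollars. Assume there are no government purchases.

84

In a free market, 368 - 6p = p - 10 gives the equilibrium p* = 54, q* = 44.
Because the floor (56) lies above the market-clearing price, it is binding.
At p = 56: qd = 368 - 6·56 = 32 and qs = 56 - 10 = 46.
Quantity traded falls to 32. At q = 32 the demand price is (368 - 32)/6 = 56 and the supply price is 10 + 32 = 42.
Deadweight loss = ½ · (56 - 42) · (44 - 32) = ½ · 14 · 12 = 84.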